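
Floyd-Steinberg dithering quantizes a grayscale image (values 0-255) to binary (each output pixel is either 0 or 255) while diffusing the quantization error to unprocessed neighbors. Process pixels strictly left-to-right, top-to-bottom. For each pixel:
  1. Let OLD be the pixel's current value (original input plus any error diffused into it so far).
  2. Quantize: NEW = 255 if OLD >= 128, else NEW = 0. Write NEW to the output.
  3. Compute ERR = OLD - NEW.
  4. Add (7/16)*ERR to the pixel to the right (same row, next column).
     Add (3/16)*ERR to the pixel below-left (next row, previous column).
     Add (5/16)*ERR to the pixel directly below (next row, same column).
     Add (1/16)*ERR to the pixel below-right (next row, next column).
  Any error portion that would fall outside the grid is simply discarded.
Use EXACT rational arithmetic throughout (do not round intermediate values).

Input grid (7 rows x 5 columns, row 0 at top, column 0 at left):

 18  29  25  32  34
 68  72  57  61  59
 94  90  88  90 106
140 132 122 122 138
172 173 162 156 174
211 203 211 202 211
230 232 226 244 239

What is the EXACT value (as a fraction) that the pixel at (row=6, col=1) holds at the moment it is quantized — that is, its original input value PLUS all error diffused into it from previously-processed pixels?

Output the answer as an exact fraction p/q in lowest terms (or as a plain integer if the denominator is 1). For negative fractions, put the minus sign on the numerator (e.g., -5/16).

(0,0): OLD=18 → NEW=0, ERR=18
(0,1): OLD=295/8 → NEW=0, ERR=295/8
(0,2): OLD=5265/128 → NEW=0, ERR=5265/128
(0,3): OLD=102391/2048 → NEW=0, ERR=102391/2048
(0,4): OLD=1830849/32768 → NEW=0, ERR=1830849/32768
(1,0): OLD=10309/128 → NEW=0, ERR=10309/128
(1,1): OLD=130659/1024 → NEW=0, ERR=130659/1024
(1,2): OLD=4500895/32768 → NEW=255, ERR=-3854945/32768
(1,3): OLD=5007155/131072 → NEW=0, ERR=5007155/131072
(1,4): OLD=201952057/2097152 → NEW=0, ERR=201952057/2097152
(2,0): OLD=2344433/16384 → NEW=255, ERR=-1833487/16384
(2,1): OLD=33496811/524288 → NEW=0, ERR=33496811/524288
(2,2): OLD=791262849/8388608 → NEW=0, ERR=791262849/8388608
(2,3): OLD=20657283827/134217728 → NEW=255, ERR=-13568236813/134217728
(2,4): OLD=202407593957/2147483648 → NEW=0, ERR=202407593957/2147483648
(3,0): OLD=981537633/8388608 → NEW=0, ERR=981537633/8388608
(3,1): OLD=14351145805/67108864 → NEW=255, ERR=-2761614515/67108864
(3,2): OLD=254501902943/2147483648 → NEW=0, ERR=254501902943/2147483648
(3,3): OLD=712216065959/4294967296 → NEW=255, ERR=-383000594521/4294967296
(3,4): OLD=8392175989475/68719476736 → NEW=0, ERR=8392175989475/68719476736
(4,0): OLD=215660255503/1073741824 → NEW=255, ERR=-58143909617/1073741824
(4,1): OLD=5703141023503/34359738368 → NEW=255, ERR=-3058592260337/34359738368
(4,2): OLD=77404487362753/549755813888 → NEW=255, ERR=-62783245178687/549755813888
(4,3): OLD=954152125621007/8796093022208 → NEW=0, ERR=954152125621007/8796093022208
(4,4): OLD=35753995268859113/140737488355328 → NEW=255, ERR=-134064261749527/140737488355328
(5,0): OLD=97519674410637/549755813888 → NEW=255, ERR=-42668058130803/549755813888
(5,1): OLD=512061839252839/4398046511104 → NEW=0, ERR=512061839252839/4398046511104
(5,2): OLD=33921272936435743/140737488355328 → NEW=255, ERR=-1966786594172897/140737488355328
(5,3): OLD=125238380675974481/562949953421312 → NEW=255, ERR=-18313857446460079/562949953421312
(5,4): OLD=1830706491429882667/9007199254740992 → NEW=255, ERR=-466129318529070293/9007199254740992
(6,0): OLD=16014274353389117/70368744177664 → NEW=255, ERR=-1929755411915203/70368744177664
(6,1): OLD=560507492624614675/2251799813685248 → NEW=255, ERR=-13701459865123565/2251799813685248
Target (6,1): original=232, with diffused error = 560507492624614675/2251799813685248

Answer: 560507492624614675/2251799813685248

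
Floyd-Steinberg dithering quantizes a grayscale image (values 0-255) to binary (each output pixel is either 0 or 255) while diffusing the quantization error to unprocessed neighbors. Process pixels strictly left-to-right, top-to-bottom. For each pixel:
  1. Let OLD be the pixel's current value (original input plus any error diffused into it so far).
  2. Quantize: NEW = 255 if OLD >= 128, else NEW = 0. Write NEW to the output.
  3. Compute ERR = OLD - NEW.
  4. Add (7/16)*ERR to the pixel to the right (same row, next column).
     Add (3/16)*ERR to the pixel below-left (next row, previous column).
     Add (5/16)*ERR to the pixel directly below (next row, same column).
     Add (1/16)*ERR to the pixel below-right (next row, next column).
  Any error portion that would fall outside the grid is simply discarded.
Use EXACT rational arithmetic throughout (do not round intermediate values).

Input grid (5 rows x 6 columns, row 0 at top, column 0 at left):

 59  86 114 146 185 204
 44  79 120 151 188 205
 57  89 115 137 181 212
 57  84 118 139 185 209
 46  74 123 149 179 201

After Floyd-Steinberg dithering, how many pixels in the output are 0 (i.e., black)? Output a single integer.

(0,0): OLD=59 → NEW=0, ERR=59
(0,1): OLD=1789/16 → NEW=0, ERR=1789/16
(0,2): OLD=41707/256 → NEW=255, ERR=-23573/256
(0,3): OLD=433005/4096 → NEW=0, ERR=433005/4096
(0,4): OLD=15155195/65536 → NEW=255, ERR=-1556485/65536
(0,5): OLD=203014109/1048576 → NEW=255, ERR=-64372771/1048576
(1,0): OLD=21351/256 → NEW=0, ERR=21351/256
(1,1): OLD=280273/2048 → NEW=255, ERR=-241967/2048
(1,2): OLD=4347941/65536 → NEW=0, ERR=4347941/65536
(1,3): OLD=53176705/262144 → NEW=255, ERR=-13670015/262144
(1,4): OLD=2564568355/16777216 → NEW=255, ERR=-1713621725/16777216
(1,5): OLD=37485634565/268435456 → NEW=255, ERR=-30965406715/268435456
(2,0): OLD=1995915/32768 → NEW=0, ERR=1995915/32768
(2,1): OLD=101061033/1048576 → NEW=0, ERR=101061033/1048576
(2,2): OLD=2696715067/16777216 → NEW=255, ERR=-1581475013/16777216
(2,3): OLD=8651567651/134217728 → NEW=0, ERR=8651567651/134217728
(2,4): OLD=654526974185/4294967296 → NEW=255, ERR=-440689686295/4294967296
(2,5): OLD=8567781565167/68719476736 → NEW=0, ERR=8567781565167/68719476736
(3,0): OLD=1578830811/16777216 → NEW=0, ERR=1578830811/16777216
(3,1): OLD=18981380031/134217728 → NEW=255, ERR=-15244140609/134217728
(3,2): OLD=61162800429/1073741824 → NEW=0, ERR=61162800429/1073741824
(3,3): OLD=10921889840263/68719476736 → NEW=255, ERR=-6601576727417/68719476736
(3,4): OLD=76038193237927/549755813888 → NEW=255, ERR=-64149539303513/549755813888
(3,5): OLD=1675639649277801/8796093022208 → NEW=255, ERR=-567364071385239/8796093022208
(4,0): OLD=116205058421/2147483648 → NEW=0, ERR=116205058421/2147483648
(4,1): OLD=2705591945841/34359738368 → NEW=0, ERR=2705591945841/34359738368
(4,2): OLD=165080583421443/1099511627776 → NEW=255, ERR=-115294881661437/1099511627776
(4,3): OLD=963778882612783/17592186044416 → NEW=0, ERR=963778882612783/17592186044416
(4,4): OLD=41772358650404639/281474976710656 → NEW=255, ERR=-30003760410812641/281474976710656
(4,5): OLD=571574386680744313/4503599627370496 → NEW=0, ERR=571574386680744313/4503599627370496
Output grid:
  Row 0: ..#.##  (3 black, running=3)
  Row 1: .#.###  (2 black, running=5)
  Row 2: ..#.#.  (4 black, running=9)
  Row 3: .#.###  (2 black, running=11)
  Row 4: ..#.#.  (4 black, running=15)

Answer: 15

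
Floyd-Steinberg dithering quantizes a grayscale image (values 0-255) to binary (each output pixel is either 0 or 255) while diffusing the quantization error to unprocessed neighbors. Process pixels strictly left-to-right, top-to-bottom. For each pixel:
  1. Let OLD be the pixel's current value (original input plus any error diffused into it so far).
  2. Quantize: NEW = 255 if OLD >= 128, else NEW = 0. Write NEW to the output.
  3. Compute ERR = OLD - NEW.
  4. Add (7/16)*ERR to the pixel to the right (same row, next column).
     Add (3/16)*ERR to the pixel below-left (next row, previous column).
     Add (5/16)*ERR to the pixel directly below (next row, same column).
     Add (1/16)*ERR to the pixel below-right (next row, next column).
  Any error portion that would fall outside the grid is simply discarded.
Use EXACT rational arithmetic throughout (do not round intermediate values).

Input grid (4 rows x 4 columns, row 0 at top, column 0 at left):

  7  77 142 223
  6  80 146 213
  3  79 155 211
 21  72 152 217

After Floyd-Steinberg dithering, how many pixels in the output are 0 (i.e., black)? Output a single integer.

Answer: 9

Derivation:
(0,0): OLD=7 → NEW=0, ERR=7
(0,1): OLD=1281/16 → NEW=0, ERR=1281/16
(0,2): OLD=45319/256 → NEW=255, ERR=-19961/256
(0,3): OLD=773681/4096 → NEW=255, ERR=-270799/4096
(1,0): OLD=5939/256 → NEW=0, ERR=5939/256
(1,1): OLD=206821/2048 → NEW=0, ERR=206821/2048
(1,2): OLD=10382409/65536 → NEW=255, ERR=-6329271/65536
(1,3): OLD=152267855/1048576 → NEW=255, ERR=-115119025/1048576
(2,0): OLD=956327/32768 → NEW=0, ERR=956327/32768
(2,1): OLD=111850013/1048576 → NEW=0, ERR=111850013/1048576
(2,2): OLD=329701521/2097152 → NEW=255, ERR=-205072239/2097152
(2,3): OLD=4290752557/33554432 → NEW=0, ERR=4290752557/33554432
(3,0): OLD=840883895/16777216 → NEW=0, ERR=840883895/16777216
(3,1): OLD=29729446825/268435456 → NEW=0, ERR=29729446825/268435456
(3,2): OLD=861306588503/4294967296 → NEW=255, ERR=-233910071977/4294967296
(3,3): OLD=15600849638881/68719476736 → NEW=255, ERR=-1922616928799/68719476736
Output grid:
  Row 0: ..##  (2 black, running=2)
  Row 1: ..##  (2 black, running=4)
  Row 2: ..#.  (3 black, running=7)
  Row 3: ..##  (2 black, running=9)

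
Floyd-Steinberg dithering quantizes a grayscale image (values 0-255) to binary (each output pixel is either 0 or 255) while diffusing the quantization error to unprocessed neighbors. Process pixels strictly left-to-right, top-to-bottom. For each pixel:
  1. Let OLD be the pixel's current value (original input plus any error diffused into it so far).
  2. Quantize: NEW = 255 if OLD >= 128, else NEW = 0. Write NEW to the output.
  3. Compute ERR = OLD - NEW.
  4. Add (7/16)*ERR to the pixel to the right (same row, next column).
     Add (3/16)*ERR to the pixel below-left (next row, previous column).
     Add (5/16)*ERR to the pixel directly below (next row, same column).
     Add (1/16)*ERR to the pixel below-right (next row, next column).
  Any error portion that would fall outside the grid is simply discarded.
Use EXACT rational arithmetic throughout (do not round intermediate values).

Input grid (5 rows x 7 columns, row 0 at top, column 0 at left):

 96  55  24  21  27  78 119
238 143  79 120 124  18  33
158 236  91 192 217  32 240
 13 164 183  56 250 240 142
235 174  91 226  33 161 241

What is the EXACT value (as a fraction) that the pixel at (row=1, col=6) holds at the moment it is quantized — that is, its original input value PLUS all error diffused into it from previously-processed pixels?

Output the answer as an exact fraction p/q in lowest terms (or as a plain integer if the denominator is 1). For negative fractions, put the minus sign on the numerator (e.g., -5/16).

Answer: 278886193/134217728

Derivation:
(0,0): OLD=96 → NEW=0, ERR=96
(0,1): OLD=97 → NEW=0, ERR=97
(0,2): OLD=1063/16 → NEW=0, ERR=1063/16
(0,3): OLD=12817/256 → NEW=0, ERR=12817/256
(0,4): OLD=200311/4096 → NEW=0, ERR=200311/4096
(0,5): OLD=6513985/65536 → NEW=0, ERR=6513985/65536
(0,6): OLD=170378439/1048576 → NEW=255, ERR=-97008441/1048576
(1,0): OLD=4579/16 → NEW=255, ERR=499/16
(1,1): OLD=26293/128 → NEW=255, ERR=-6347/128
(1,2): OLD=383049/4096 → NEW=0, ERR=383049/4096
(1,3): OLD=3111021/16384 → NEW=255, ERR=-1066899/16384
(1,4): OLD=138998239/1048576 → NEW=255, ERR=-128388641/1048576
(1,5): OLD=-157678753/8388608 → NEW=0, ERR=-157678753/8388608
(1,6): OLD=278886193/134217728 → NEW=0, ERR=278886193/134217728
Target (1,6): original=33, with diffused error = 278886193/134217728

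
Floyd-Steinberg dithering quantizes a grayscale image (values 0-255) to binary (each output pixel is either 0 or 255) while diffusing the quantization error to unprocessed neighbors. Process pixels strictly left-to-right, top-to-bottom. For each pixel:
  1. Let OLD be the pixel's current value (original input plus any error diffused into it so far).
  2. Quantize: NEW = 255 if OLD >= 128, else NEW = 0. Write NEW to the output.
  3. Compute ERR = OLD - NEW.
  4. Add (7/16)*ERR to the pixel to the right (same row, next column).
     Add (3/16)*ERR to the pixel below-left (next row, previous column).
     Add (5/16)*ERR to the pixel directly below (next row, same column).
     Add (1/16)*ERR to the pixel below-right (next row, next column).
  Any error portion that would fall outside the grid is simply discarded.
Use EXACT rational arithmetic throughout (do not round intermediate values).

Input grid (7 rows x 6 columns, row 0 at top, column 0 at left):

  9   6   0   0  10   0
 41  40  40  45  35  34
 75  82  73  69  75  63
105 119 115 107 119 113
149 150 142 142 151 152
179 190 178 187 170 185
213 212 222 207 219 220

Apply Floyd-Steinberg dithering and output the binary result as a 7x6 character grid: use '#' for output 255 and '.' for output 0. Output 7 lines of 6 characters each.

(0,0): OLD=9 → NEW=0, ERR=9
(0,1): OLD=159/16 → NEW=0, ERR=159/16
(0,2): OLD=1113/256 → NEW=0, ERR=1113/256
(0,3): OLD=7791/4096 → NEW=0, ERR=7791/4096
(0,4): OLD=709897/65536 → NEW=0, ERR=709897/65536
(0,5): OLD=4969279/1048576 → NEW=0, ERR=4969279/1048576
(1,0): OLD=11693/256 → NEW=0, ERR=11693/256
(1,1): OLD=132027/2048 → NEW=0, ERR=132027/2048
(1,2): OLD=4622935/65536 → NEW=0, ERR=4622935/65536
(1,3): OLD=20646091/262144 → NEW=0, ERR=20646091/262144
(1,4): OLD=1238987201/16777216 → NEW=0, ERR=1238987201/16777216
(1,5): OLD=18378991863/268435456 → NEW=0, ERR=18378991863/268435456
(2,0): OLD=3321401/32768 → NEW=0, ERR=3321401/32768
(2,1): OLD=170469379/1048576 → NEW=255, ERR=-96917501/1048576
(2,2): OLD=1231499977/16777216 → NEW=0, ERR=1231499977/16777216
(2,3): OLD=19324864193/134217728 → NEW=255, ERR=-14900656447/134217728
(2,4): OLD=288910905795/4294967296 → NEW=0, ERR=288910905795/4294967296
(2,5): OLD=8139203447429/68719476736 → NEW=0, ERR=8139203447429/68719476736
(3,0): OLD=2002279337/16777216 → NEW=0, ERR=2002279337/16777216
(3,1): OLD=21800715893/134217728 → NEW=255, ERR=-12424804747/134217728
(3,2): OLD=76069787951/1073741824 → NEW=0, ERR=76069787951/1073741824
(3,3): OLD=8280829753357/68719476736 → NEW=0, ERR=8280829753357/68719476736
(3,4): OLD=114354519341933/549755813888 → NEW=255, ERR=-25833213199507/549755813888
(3,5): OLD=1175674752951875/8796093022208 → NEW=255, ERR=-1067328967711165/8796093022208
(4,0): OLD=362791822791/2147483648 → NEW=255, ERR=-184816507449/2147483648
(4,1): OLD=3578971306139/34359738368 → NEW=0, ERR=3578971306139/34359738368
(4,2): OLD=249059570804065/1099511627776 → NEW=255, ERR=-31315894278815/1099511627776
(4,3): OLD=2864241722288709/17592186044416 → NEW=255, ERR=-1621765719037371/17592186044416
(4,4): OLD=22732965948718741/281474976710656 → NEW=0, ERR=22732965948718741/281474976710656
(4,5): OLD=659678665009412595/4503599627370496 → NEW=255, ERR=-488739239970063885/4503599627370496
(5,0): OLD=94357884008449/549755813888 → NEW=255, ERR=-45829848532991/549755813888
(5,1): OLD=3084959143309073/17592186044416 → NEW=255, ERR=-1401048298017007/17592186044416
(5,2): OLD=17378536188851787/140737488355328 → NEW=0, ERR=17378536188851787/140737488355328
(5,3): OLD=1015913408349997673/4503599627370496 → NEW=255, ERR=-132504496629478807/4503599627370496
(5,4): OLD=1407438380244392265/9007199254740992 → NEW=255, ERR=-889397429714560695/9007199254740992
(5,5): OLD=16275590296689772317/144115188075855872 → NEW=0, ERR=16275590296689772317/144115188075855872
(6,0): OLD=48418249380040147/281474976710656 → NEW=255, ERR=-23357869681177133/281474976710656
(6,1): OLD=759980504077163991/4503599627370496 → NEW=255, ERR=-388437400902312489/4503599627370496
(6,2): OLD=3825527001534827519/18014398509481984 → NEW=255, ERR=-768144618383078401/18014398509481984
(6,3): OLD=48524653656018870627/288230376151711744 → NEW=255, ERR=-24974092262667624093/288230376151711744
(6,4): OLD=782010257438446861379/4611686018427387904 → NEW=255, ERR=-393969677260537054141/4611686018427387904
(6,5): OLD=15624070007497154537973/73786976294838206464 → NEW=255, ERR=-3191608947686588110347/73786976294838206464
Row 0: ......
Row 1: ......
Row 2: .#.#..
Row 3: .#..##
Row 4: #.##.#
Row 5: ##.##.
Row 6: ######

Answer: ......
......
.#.#..
.#..##
#.##.#
##.##.
######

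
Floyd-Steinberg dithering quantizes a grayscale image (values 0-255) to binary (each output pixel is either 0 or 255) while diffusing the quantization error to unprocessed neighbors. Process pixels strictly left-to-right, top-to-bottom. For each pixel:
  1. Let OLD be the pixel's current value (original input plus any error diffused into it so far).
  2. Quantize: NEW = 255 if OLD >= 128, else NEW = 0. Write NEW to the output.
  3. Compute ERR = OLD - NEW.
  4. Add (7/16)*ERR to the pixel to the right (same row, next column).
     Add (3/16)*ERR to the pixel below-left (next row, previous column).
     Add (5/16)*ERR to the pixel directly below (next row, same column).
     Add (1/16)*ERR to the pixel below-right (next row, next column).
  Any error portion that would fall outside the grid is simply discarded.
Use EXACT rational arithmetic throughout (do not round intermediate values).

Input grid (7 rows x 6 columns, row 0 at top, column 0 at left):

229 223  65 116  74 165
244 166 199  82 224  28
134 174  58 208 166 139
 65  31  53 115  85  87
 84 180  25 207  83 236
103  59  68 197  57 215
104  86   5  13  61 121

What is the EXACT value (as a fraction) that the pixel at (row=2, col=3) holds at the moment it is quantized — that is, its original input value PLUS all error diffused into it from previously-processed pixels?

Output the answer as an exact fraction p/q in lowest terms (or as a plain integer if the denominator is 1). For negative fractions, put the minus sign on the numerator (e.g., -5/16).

(0,0): OLD=229 → NEW=255, ERR=-26
(0,1): OLD=1693/8 → NEW=255, ERR=-347/8
(0,2): OLD=5891/128 → NEW=0, ERR=5891/128
(0,3): OLD=278805/2048 → NEW=255, ERR=-243435/2048
(0,4): OLD=720787/32768 → NEW=0, ERR=720787/32768
(0,5): OLD=91553029/524288 → NEW=255, ERR=-42140411/524288
(1,0): OLD=29151/128 → NEW=255, ERR=-3489/128
(1,1): OLD=151065/1024 → NEW=255, ERR=-110055/1024
(1,2): OLD=4632205/32768 → NEW=255, ERR=-3723635/32768
(1,3): OLD=280457/131072 → NEW=0, ERR=280457/131072
(1,4): OLD=1755823355/8388608 → NEW=255, ERR=-383271685/8388608
(1,5): OLD=-2111516819/134217728 → NEW=0, ERR=-2111516819/134217728
(2,0): OLD=1725731/16384 → NEW=0, ERR=1725731/16384
(2,1): OLD=85713457/524288 → NEW=255, ERR=-47979983/524288
(2,2): OLD=-200194093/8388608 → NEW=0, ERR=-200194093/8388608
(2,3): OLD=12251304699/67108864 → NEW=255, ERR=-4861455621/67108864
Target (2,3): original=208, with diffused error = 12251304699/67108864

Answer: 12251304699/67108864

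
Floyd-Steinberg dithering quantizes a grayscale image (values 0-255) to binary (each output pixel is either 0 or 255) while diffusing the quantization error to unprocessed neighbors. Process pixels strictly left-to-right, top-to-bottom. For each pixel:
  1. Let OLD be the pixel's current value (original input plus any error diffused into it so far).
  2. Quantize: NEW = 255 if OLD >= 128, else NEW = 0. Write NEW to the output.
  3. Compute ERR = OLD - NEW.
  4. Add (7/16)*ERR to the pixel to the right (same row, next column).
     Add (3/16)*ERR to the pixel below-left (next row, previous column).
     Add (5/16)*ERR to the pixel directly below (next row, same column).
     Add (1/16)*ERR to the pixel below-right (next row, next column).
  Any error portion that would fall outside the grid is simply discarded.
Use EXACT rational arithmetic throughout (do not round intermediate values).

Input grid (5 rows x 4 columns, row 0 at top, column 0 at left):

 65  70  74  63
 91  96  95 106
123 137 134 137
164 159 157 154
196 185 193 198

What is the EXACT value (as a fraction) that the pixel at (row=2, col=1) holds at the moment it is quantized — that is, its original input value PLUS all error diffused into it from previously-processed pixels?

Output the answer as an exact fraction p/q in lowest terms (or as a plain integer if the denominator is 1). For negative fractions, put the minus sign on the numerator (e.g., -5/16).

(0,0): OLD=65 → NEW=0, ERR=65
(0,1): OLD=1575/16 → NEW=0, ERR=1575/16
(0,2): OLD=29969/256 → NEW=0, ERR=29969/256
(0,3): OLD=467831/4096 → NEW=0, ERR=467831/4096
(1,0): OLD=33221/256 → NEW=255, ERR=-32059/256
(1,1): OLD=200675/2048 → NEW=0, ERR=200675/2048
(1,2): OLD=13239583/65536 → NEW=255, ERR=-3472097/65536
(1,3): OLD=131942921/1048576 → NEW=0, ERR=131942921/1048576
(2,0): OLD=3350129/32768 → NEW=0, ERR=3350129/32768
(2,1): OLD=204041323/1048576 → NEW=255, ERR=-63345557/1048576
Target (2,1): original=137, with diffused error = 204041323/1048576

Answer: 204041323/1048576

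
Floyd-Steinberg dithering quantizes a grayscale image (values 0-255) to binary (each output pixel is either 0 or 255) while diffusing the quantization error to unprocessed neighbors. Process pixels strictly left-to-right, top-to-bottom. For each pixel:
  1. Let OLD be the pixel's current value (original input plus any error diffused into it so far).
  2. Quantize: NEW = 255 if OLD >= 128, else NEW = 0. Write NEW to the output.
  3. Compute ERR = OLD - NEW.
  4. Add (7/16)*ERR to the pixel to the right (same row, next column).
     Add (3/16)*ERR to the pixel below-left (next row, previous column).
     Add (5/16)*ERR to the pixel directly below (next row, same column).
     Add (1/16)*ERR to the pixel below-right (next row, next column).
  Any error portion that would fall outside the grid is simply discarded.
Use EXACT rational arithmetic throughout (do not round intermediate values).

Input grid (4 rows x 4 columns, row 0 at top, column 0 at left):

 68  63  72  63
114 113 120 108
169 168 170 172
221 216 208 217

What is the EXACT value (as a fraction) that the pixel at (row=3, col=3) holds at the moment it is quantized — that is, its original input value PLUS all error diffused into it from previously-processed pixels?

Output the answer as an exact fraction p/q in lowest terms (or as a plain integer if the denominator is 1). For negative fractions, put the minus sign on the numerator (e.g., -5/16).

Answer: 2893117942035/17179869184

Derivation:
(0,0): OLD=68 → NEW=0, ERR=68
(0,1): OLD=371/4 → NEW=0, ERR=371/4
(0,2): OLD=7205/64 → NEW=0, ERR=7205/64
(0,3): OLD=114947/1024 → NEW=0, ERR=114947/1024
(1,0): OLD=9769/64 → NEW=255, ERR=-6551/64
(1,1): OLD=62751/512 → NEW=0, ERR=62751/512
(1,2): OLD=3860811/16384 → NEW=255, ERR=-317109/16384
(1,3): OLD=37132029/262144 → NEW=255, ERR=-29714691/262144
(2,0): OLD=1310661/8192 → NEW=255, ERR=-778299/8192
(2,1): OLD=40555783/262144 → NEW=255, ERR=-26290937/262144
(2,2): OLD=55826355/524288 → NEW=0, ERR=55826355/524288
(2,3): OLD=1526330663/8388608 → NEW=255, ERR=-612764377/8388608
(3,0): OLD=723540533/4194304 → NEW=255, ERR=-346006987/4194304
(3,1): OLD=10911534187/67108864 → NEW=255, ERR=-6201226133/67108864
(3,2): OLD=194221758741/1073741824 → NEW=255, ERR=-79582406379/1073741824
(3,3): OLD=2893117942035/17179869184 → NEW=255, ERR=-1487748699885/17179869184
Target (3,3): original=217, with diffused error = 2893117942035/17179869184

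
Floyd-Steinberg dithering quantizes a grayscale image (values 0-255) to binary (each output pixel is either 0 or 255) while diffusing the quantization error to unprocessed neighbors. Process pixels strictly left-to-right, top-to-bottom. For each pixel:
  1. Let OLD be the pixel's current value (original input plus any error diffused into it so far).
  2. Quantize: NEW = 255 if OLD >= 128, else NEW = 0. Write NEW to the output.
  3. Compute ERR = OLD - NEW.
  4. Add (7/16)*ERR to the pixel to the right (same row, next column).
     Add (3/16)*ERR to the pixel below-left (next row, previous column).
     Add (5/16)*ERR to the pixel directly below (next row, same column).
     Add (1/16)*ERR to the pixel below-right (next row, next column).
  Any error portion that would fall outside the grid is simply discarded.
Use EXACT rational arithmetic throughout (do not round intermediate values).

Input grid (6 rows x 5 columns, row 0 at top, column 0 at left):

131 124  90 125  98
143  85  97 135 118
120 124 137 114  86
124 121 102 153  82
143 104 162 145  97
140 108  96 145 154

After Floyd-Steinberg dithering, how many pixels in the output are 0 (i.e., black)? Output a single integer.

Answer: 16

Derivation:
(0,0): OLD=131 → NEW=255, ERR=-124
(0,1): OLD=279/4 → NEW=0, ERR=279/4
(0,2): OLD=7713/64 → NEW=0, ERR=7713/64
(0,3): OLD=181991/1024 → NEW=255, ERR=-79129/1024
(0,4): OLD=1051729/16384 → NEW=0, ERR=1051729/16384
(1,0): OLD=7509/64 → NEW=0, ERR=7509/64
(1,1): OLD=88563/512 → NEW=255, ERR=-41997/512
(1,2): OLD=1452367/16384 → NEW=0, ERR=1452367/16384
(1,3): OLD=11088851/65536 → NEW=255, ERR=-5622829/65536
(1,4): OLD=100342489/1048576 → NEW=0, ERR=100342489/1048576
(2,0): OLD=1157409/8192 → NEW=255, ERR=-931551/8192
(2,1): OLD=19024027/262144 → NEW=0, ERR=19024027/262144
(2,2): OLD=735000785/4194304 → NEW=255, ERR=-334546735/4194304
(2,3): OLD=5085193891/67108864 → NEW=0, ERR=5085193891/67108864
(2,4): OLD=154289973685/1073741824 → NEW=255, ERR=-119514191435/1073741824
(3,0): OLD=428117617/4194304 → NEW=0, ERR=428117617/4194304
(3,1): OLD=5579161853/33554432 → NEW=255, ERR=-2977218307/33554432
(3,2): OLD=61202603535/1073741824 → NEW=0, ERR=61202603535/1073741824
(3,3): OLD=377445897839/2147483648 → NEW=255, ERR=-170162432401/2147483648
(3,4): OLD=593945809531/34359738368 → NEW=0, ERR=593945809531/34359738368
(4,0): OLD=84965590175/536870912 → NEW=255, ERR=-51936492385/536870912
(4,1): OLD=876446493183/17179869184 → NEW=0, ERR=876446493183/17179869184
(4,2): OLD=49953320509201/274877906944 → NEW=255, ERR=-20140545761519/274877906944
(4,3): OLD=417751532976511/4398046511104 → NEW=0, ERR=417751532976511/4398046511104
(4,4): OLD=9781661572611577/70368744177664 → NEW=255, ERR=-8162368192692743/70368744177664
(5,0): OLD=32802407670109/274877906944 → NEW=0, ERR=32802407670109/274877906944
(5,1): OLD=343854237479479/2199023255552 → NEW=255, ERR=-216896692686281/2199023255552
(5,2): OLD=3585226983710671/70368744177664 → NEW=0, ERR=3585226983710671/70368744177664
(5,3): OLD=48032278430812241/281474976710656 → NEW=255, ERR=-23743840630405039/281474976710656
(5,4): OLD=390836192458862955/4503599627370496 → NEW=0, ERR=390836192458862955/4503599627370496
Output grid:
  Row 0: #..#.  (3 black, running=3)
  Row 1: .#.#.  (3 black, running=6)
  Row 2: #.#.#  (2 black, running=8)
  Row 3: .#.#.  (3 black, running=11)
  Row 4: #.#.#  (2 black, running=13)
  Row 5: .#.#.  (3 black, running=16)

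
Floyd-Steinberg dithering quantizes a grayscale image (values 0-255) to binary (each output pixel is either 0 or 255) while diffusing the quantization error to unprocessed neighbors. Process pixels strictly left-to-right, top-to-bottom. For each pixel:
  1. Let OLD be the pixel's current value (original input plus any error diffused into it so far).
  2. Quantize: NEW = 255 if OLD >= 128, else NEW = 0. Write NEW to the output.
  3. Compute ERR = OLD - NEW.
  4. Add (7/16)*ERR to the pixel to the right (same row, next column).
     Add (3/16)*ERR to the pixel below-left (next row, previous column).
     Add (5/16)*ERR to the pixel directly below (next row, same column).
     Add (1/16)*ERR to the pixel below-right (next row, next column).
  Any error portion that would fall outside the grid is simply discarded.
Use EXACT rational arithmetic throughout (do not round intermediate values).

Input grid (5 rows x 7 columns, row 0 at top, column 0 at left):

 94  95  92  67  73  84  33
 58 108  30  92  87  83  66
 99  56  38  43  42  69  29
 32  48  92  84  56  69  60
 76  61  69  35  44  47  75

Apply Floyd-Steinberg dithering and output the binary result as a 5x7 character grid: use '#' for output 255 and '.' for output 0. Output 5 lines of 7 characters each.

(0,0): OLD=94 → NEW=0, ERR=94
(0,1): OLD=1089/8 → NEW=255, ERR=-951/8
(0,2): OLD=5119/128 → NEW=0, ERR=5119/128
(0,3): OLD=173049/2048 → NEW=0, ERR=173049/2048
(0,4): OLD=3603407/32768 → NEW=0, ERR=3603407/32768
(0,5): OLD=69264041/524288 → NEW=255, ERR=-64429399/524288
(0,6): OLD=-174181729/8388608 → NEW=0, ERR=-174181729/8388608
(1,0): OLD=8331/128 → NEW=0, ERR=8331/128
(1,1): OLD=115405/1024 → NEW=0, ERR=115405/1024
(1,2): OLD=3283921/32768 → NEW=0, ERR=3283921/32768
(1,3): OLD=24296637/131072 → NEW=255, ERR=-9126723/131072
(1,4): OLD=613545559/8388608 → NEW=0, ERR=613545559/8388608
(1,5): OLD=5340232711/67108864 → NEW=0, ERR=5340232711/67108864
(1,6): OLD=93034357129/1073741824 → NEW=0, ERR=93034357129/1073741824
(2,0): OLD=2301471/16384 → NEW=255, ERR=-1876449/16384
(2,1): OLD=33539141/524288 → NEW=0, ERR=33539141/524288
(2,2): OLD=765821455/8388608 → NEW=0, ERR=765821455/8388608
(2,3): OLD=5446440791/67108864 → NEW=0, ERR=5446440791/67108864
(2,4): OLD=59555940231/536870912 → NEW=0, ERR=59555940231/536870912
(2,5): OLD=2804049656749/17179869184 → NEW=255, ERR=-1576816985171/17179869184
(2,6): OLD=5743588549515/274877906944 → NEW=0, ERR=5743588549515/274877906944
(3,0): OLD=68821039/8388608 → NEW=0, ERR=68821039/8388608
(3,1): OLD=5472025987/67108864 → NEW=0, ERR=5472025987/67108864
(3,2): OLD=94176810169/536870912 → NEW=255, ERR=-42725272391/536870912
(3,3): OLD=217003906111/2147483648 → NEW=0, ERR=217003906111/2147483648
(3,4): OLD=33738169855023/274877906944 → NEW=0, ERR=33738169855023/274877906944
(3,5): OLD=230605223242237/2199023255552 → NEW=0, ERR=230605223242237/2199023255552
(3,6): OLD=3753209855904291/35184372088832 → NEW=0, ERR=3753209855904291/35184372088832
(4,0): OLD=100773298145/1073741824 → NEW=0, ERR=100773298145/1073741824
(4,1): OLD=1943604644845/17179869184 → NEW=0, ERR=1943604644845/17179869184
(4,2): OLD=32344696909827/274877906944 → NEW=0, ERR=32344696909827/274877906944
(4,3): OLD=299283088134673/2199023255552 → NEW=255, ERR=-261467842031087/2199023255552
(4,4): OLD=990695970738147/17592186044416 → NEW=0, ERR=990695970738147/17592186044416
(4,5): OLD=74354924569670499/562949953421312 → NEW=255, ERR=-69197313552764061/562949953421312
(4,6): OLD=550450474858581925/9007199254740992 → NEW=0, ERR=550450474858581925/9007199254740992
Row 0: .#...#.
Row 1: ...#...
Row 2: #....#.
Row 3: ..#....
Row 4: ...#.#.

Answer: .#...#.
...#...
#....#.
..#....
...#.#.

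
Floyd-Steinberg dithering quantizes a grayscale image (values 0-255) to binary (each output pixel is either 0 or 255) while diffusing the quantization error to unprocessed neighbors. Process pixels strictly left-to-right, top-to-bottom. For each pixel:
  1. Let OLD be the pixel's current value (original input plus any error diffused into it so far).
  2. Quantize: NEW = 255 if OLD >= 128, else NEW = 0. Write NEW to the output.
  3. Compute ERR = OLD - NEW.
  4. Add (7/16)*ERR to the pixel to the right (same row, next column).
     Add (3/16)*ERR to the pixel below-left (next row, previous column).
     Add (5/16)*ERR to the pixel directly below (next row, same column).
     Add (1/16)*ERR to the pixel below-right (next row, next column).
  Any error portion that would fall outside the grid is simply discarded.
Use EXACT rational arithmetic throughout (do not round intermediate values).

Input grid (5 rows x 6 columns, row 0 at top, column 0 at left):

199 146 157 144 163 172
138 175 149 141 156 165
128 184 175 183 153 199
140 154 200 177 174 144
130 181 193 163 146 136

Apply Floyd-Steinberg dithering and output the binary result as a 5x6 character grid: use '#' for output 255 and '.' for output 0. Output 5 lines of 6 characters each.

(0,0): OLD=199 → NEW=255, ERR=-56
(0,1): OLD=243/2 → NEW=0, ERR=243/2
(0,2): OLD=6725/32 → NEW=255, ERR=-1435/32
(0,3): OLD=63683/512 → NEW=0, ERR=63683/512
(0,4): OLD=1781077/8192 → NEW=255, ERR=-307883/8192
(0,5): OLD=20389203/131072 → NEW=255, ERR=-13034157/131072
(1,0): OLD=4585/32 → NEW=255, ERR=-3575/32
(1,1): OLD=38959/256 → NEW=255, ERR=-26321/256
(1,2): OLD=990571/8192 → NEW=0, ERR=990571/8192
(1,3): OLD=7304695/32768 → NEW=255, ERR=-1051145/32768
(1,4): OLD=250293389/2097152 → NEW=0, ERR=250293389/2097152
(1,5): OLD=6166984395/33554432 → NEW=255, ERR=-2389395765/33554432
(2,0): OLD=302325/4096 → NEW=0, ERR=302325/4096
(2,1): OLD=26194951/131072 → NEW=255, ERR=-7228409/131072
(2,2): OLD=369558325/2097152 → NEW=255, ERR=-165215435/2097152
(2,3): OLD=2826026477/16777216 → NEW=255, ERR=-1452163603/16777216
(2,4): OLD=73589870439/536870912 → NEW=255, ERR=-63312212121/536870912
(2,5): OLD=1139134945345/8589934592 → NEW=255, ERR=-1051298375615/8589934592
(3,0): OLD=320288053/2097152 → NEW=255, ERR=-214485707/2097152
(3,1): OLD=1373426977/16777216 → NEW=0, ERR=1373426977/16777216
(3,2): OLD=25705367739/134217728 → NEW=255, ERR=-8520152901/134217728
(3,3): OLD=817276177353/8589934592 → NEW=0, ERR=817276177353/8589934592
(3,4): OLD=10336465642169/68719476736 → NEW=255, ERR=-7187000925511/68719476736
(3,5): OLD=57864769745079/1099511627776 → NEW=0, ERR=57864769745079/1099511627776
(4,0): OLD=30437461931/268435456 → NEW=0, ERR=30437461931/268435456
(4,1): OLD=1021750384351/4294967296 → NEW=255, ERR=-73466276129/4294967296
(4,2): OLD=25925764370253/137438953472 → NEW=255, ERR=-9121168765107/137438953472
(4,3): OLD=308128061363777/2199023255552 → NEW=255, ERR=-252622868801983/2199023255552
(4,4): OLD=2775049415146673/35184372088832 → NEW=0, ERR=2775049415146673/35184372088832
(4,5): OLD=101565158256676151/562949953421312 → NEW=255, ERR=-41987079865758409/562949953421312
Row 0: #.#.##
Row 1: ##.#.#
Row 2: .#####
Row 3: #.#.#.
Row 4: .###.#

Answer: #.#.##
##.#.#
.#####
#.#.#.
.###.#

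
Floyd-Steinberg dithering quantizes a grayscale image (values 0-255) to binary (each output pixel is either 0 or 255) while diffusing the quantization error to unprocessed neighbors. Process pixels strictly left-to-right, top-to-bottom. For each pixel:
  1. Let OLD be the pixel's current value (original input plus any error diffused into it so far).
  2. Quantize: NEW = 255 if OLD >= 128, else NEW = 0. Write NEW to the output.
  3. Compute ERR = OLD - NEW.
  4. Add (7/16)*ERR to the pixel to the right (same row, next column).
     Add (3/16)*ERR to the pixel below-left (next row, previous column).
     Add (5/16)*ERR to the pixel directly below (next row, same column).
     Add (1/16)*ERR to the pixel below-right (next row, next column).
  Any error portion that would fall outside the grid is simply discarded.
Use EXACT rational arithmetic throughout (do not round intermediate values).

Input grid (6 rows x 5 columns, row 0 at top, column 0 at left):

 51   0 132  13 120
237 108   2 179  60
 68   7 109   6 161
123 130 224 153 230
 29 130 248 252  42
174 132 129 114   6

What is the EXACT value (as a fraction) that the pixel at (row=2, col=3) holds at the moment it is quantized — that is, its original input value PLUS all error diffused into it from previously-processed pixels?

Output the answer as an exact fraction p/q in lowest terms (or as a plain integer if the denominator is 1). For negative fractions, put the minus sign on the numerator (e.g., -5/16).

Answer: -15504155639/268435456

Derivation:
(0,0): OLD=51 → NEW=0, ERR=51
(0,1): OLD=357/16 → NEW=0, ERR=357/16
(0,2): OLD=36291/256 → NEW=255, ERR=-28989/256
(0,3): OLD=-149675/4096 → NEW=0, ERR=-149675/4096
(0,4): OLD=6816595/65536 → NEW=0, ERR=6816595/65536
(1,0): OLD=65823/256 → NEW=255, ERR=543/256
(1,1): OLD=200409/2048 → NEW=0, ERR=200409/2048
(1,2): OLD=260045/65536 → NEW=0, ERR=260045/65536
(1,3): OLD=47642505/262144 → NEW=255, ERR=-19204215/262144
(1,4): OLD=243981435/4194304 → NEW=0, ERR=243981435/4194304
(2,0): OLD=2851171/32768 → NEW=0, ERR=2851171/32768
(2,1): OLD=80241009/1048576 → NEW=0, ERR=80241009/1048576
(2,2): OLD=2283366035/16777216 → NEW=255, ERR=-1994824045/16777216
(2,3): OLD=-15504155639/268435456 → NEW=0, ERR=-15504155639/268435456
Target (2,3): original=6, with diffused error = -15504155639/268435456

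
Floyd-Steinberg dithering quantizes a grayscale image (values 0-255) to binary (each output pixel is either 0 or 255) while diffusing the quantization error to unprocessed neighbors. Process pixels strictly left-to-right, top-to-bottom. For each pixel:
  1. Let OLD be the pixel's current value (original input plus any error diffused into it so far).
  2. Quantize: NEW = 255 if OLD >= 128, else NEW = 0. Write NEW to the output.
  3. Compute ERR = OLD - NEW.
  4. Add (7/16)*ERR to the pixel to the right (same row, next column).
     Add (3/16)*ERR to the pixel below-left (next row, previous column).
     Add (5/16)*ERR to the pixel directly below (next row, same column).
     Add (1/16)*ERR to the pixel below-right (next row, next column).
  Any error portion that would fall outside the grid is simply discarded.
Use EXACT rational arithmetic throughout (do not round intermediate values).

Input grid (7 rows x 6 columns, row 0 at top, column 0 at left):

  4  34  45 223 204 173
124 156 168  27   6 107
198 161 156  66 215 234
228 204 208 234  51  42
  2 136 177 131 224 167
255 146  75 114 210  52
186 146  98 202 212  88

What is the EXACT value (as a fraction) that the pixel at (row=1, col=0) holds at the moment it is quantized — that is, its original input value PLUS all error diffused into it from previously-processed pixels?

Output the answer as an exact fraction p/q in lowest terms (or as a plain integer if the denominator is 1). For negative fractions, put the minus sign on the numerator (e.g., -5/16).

(0,0): OLD=4 → NEW=0, ERR=4
(0,1): OLD=143/4 → NEW=0, ERR=143/4
(0,2): OLD=3881/64 → NEW=0, ERR=3881/64
(0,3): OLD=255519/1024 → NEW=255, ERR=-5601/1024
(0,4): OLD=3303129/16384 → NEW=255, ERR=-874791/16384
(0,5): OLD=39227375/262144 → NEW=255, ERR=-27619345/262144
(1,0): OLD=8445/64 → NEW=255, ERR=-7875/64
Target (1,0): original=124, with diffused error = 8445/64

Answer: 8445/64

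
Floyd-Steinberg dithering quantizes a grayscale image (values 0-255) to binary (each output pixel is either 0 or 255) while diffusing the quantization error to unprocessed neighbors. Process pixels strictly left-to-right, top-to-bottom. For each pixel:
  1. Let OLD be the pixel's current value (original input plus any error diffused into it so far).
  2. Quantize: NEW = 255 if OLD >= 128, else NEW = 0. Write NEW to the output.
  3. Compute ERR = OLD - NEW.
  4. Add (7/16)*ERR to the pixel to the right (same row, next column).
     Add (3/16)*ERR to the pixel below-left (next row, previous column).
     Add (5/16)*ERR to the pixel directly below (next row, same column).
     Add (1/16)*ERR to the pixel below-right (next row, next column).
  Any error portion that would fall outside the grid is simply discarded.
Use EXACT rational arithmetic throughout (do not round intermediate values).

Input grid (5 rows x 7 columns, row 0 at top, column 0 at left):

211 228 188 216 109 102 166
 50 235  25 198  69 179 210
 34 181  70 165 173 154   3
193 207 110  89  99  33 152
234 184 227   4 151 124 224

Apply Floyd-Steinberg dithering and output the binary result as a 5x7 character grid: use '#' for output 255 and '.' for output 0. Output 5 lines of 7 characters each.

Answer: ####.#.
.#.#.##
.#.#.#.
##..#..
###..##

Derivation:
(0,0): OLD=211 → NEW=255, ERR=-44
(0,1): OLD=835/4 → NEW=255, ERR=-185/4
(0,2): OLD=10737/64 → NEW=255, ERR=-5583/64
(0,3): OLD=182103/1024 → NEW=255, ERR=-79017/1024
(0,4): OLD=1232737/16384 → NEW=0, ERR=1232737/16384
(0,5): OLD=35367847/262144 → NEW=255, ERR=-31478873/262144
(0,6): OLD=475902353/4194304 → NEW=0, ERR=475902353/4194304
(1,0): OLD=1765/64 → NEW=0, ERR=1765/64
(1,1): OLD=109315/512 → NEW=255, ERR=-21245/512
(1,2): OLD=-618881/16384 → NEW=0, ERR=-618881/16384
(1,3): OLD=10879987/65536 → NEW=255, ERR=-5831693/65536
(1,4): OLD=110073561/4194304 → NEW=0, ERR=110073561/4194304
(1,5): OLD=6003989737/33554432 → NEW=255, ERR=-2552390423/33554432
(1,6): OLD=109882956935/536870912 → NEW=255, ERR=-27019125625/536870912
(2,0): OLD=285393/8192 → NEW=0, ERR=285393/8192
(2,1): OLD=46639563/262144 → NEW=255, ERR=-20207157/262144
(2,2): OLD=21782945/4194304 → NEW=0, ERR=21782945/4194304
(2,3): OLD=4765544281/33554432 → NEW=255, ERR=-3790835879/33554432
(2,4): OLD=30051380489/268435456 → NEW=0, ERR=30051380489/268435456
(2,5): OLD=1472410059107/8589934592 → NEW=255, ERR=-718023261853/8589934592
(2,6): OLD=-7428787970843/137438953472 → NEW=0, ERR=-7428787970843/137438953472
(3,0): OLD=794542081/4194304 → NEW=255, ERR=-275005439/4194304
(3,1): OLD=5280697133/33554432 → NEW=255, ERR=-3275683027/33554432
(3,2): OLD=11519156599/268435456 → NEW=0, ERR=11519156599/268435456
(3,3): OLD=100700250081/1073741824 → NEW=0, ERR=100700250081/1073741824
(3,4): OLD=20929367505921/137438953472 → NEW=255, ERR=-14117565629439/137438953472
(3,5): OLD=-45298555011629/1099511627776 → NEW=0, ERR=-45298555011629/1099511627776
(3,6): OLD=1967863897318925/17592186044416 → NEW=0, ERR=1967863897318925/17592186044416
(4,0): OLD=104800526767/536870912 → NEW=255, ERR=-32101555793/536870912
(4,1): OLD=1127696675619/8589934592 → NEW=255, ERR=-1062736645341/8589934592
(4,2): OLD=27180782123629/137438953472 → NEW=255, ERR=-7866151011731/137438953472
(4,3): OLD=-9136846358849/1099511627776 → NEW=0, ERR=-9136846358849/1099511627776
(4,4): OLD=997490467032685/8796093022208 → NEW=0, ERR=997490467032685/8796093022208
(4,5): OLD=49340422541037197/281474976710656 → NEW=255, ERR=-22435696520180083/281474976710656
(4,6): OLD=997589122592267499/4503599627370496 → NEW=255, ERR=-150828782387208981/4503599627370496
Row 0: ####.#.
Row 1: .#.#.##
Row 2: .#.#.#.
Row 3: ##..#..
Row 4: ###..##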